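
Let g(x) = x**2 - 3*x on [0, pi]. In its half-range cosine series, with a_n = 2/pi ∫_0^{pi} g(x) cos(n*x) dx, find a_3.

4*(3 - pi)/(9*pi)

a_3 = 2/pi ∫_0^{pi} (x**2 - 3*x) cos(3*x) dx.
Integrating by parts twice (tabular method), an antiderivative of (x**2 - 3*x) cos(3*x) is x**2*sin(3*x)/3 - x*sin(3*x) + 2*x*cos(3*x)/9 - 2*sin(3*x)/27 - cos(3*x)/3; evaluating from 0 to pi: ∫_{0}^{pi} (x**2 - 3*x) cos(3*x) dx = (1/3 - 2*pi/9) - (-1/3) = 2/3 - 2*pi/9.
Hence a_3 = (2/pi)·(2/3 - 2*pi/9) = 4*(3 - pi)/(9*pi).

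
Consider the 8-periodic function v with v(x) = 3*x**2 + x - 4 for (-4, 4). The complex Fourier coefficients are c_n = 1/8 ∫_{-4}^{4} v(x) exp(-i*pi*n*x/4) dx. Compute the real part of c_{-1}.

-96/pi**2

Since v is real-valued, Re(c_{-1}) = 1/8 ∫_{-4}^{4} v(x) cos(-pi*x/4) dx = a_{1}/2.
Integrating by parts twice (tabular method), an antiderivative of (3*x**2 + x - 4) cos(-pi*x/4) is 12*x**2*sin(pi*x/4)/pi + 4*x*sin(pi*x/4)/pi + 96*x*cos(pi*x/4)/pi**2 - 384*sin(pi*x/4)/pi**3 - 16*sin(pi*x/4)/pi + 16*cos(pi*x/4)/pi**2; evaluating from -4 to 4: ∫_{-4}^{4} (3*x**2 + x - 4) cos(-pi*x/4) dx = (-400/pi**2) - (368/pi**2) = -768/pi**2.
Hence Re(c_{-1}) = (1/8)·(-768/pi**2) = -96/pi**2.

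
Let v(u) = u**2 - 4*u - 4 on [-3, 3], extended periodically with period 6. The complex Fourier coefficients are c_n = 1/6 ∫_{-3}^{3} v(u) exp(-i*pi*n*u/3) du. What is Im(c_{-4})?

Since v is real-valued, Im(c_{-4}) = -1/6 ∫_{-3}^{3} v(u) sin(-4*pi*u/3) du = b_{4}/2.
Integrating by parts twice (tabular method), an antiderivative of (u**2 - 4*u - 4) sin(-4*pi*u/3) is 3*u**2*cos(4*pi*u/3)/(4*pi) - 9*u*sin(4*pi*u/3)/(8*pi**2) - 3*u*cos(4*pi*u/3)/pi + 9*sin(4*pi*u/3)/(4*pi**2) - 3*cos(4*pi*u/3)/pi - 27*cos(4*pi*u/3)/(32*pi**3); evaluating from -3 to 3: ∫_{-3}^{3} (u**2 - 4*u - 4) sin(-4*pi*u/3) du = (3*(-56*pi**2 - 9)/(32*pi**3)) - (3*(-9 + 136*pi**2)/(32*pi**3)) = -18/pi.
Hence Im(c_{-4}) = (-1/6)·(-18/pi) = 3/pi.

3/pi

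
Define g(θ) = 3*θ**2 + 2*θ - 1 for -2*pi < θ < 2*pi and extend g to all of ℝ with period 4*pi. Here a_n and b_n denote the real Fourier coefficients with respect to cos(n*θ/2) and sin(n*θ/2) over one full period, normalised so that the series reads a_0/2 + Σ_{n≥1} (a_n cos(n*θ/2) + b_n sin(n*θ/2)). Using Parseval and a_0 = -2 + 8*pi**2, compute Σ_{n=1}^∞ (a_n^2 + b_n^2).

Parseval: a_0^2/2 + Σ_{n≥1} (a_n^2+b_n^2) = (1/(2*pi)) ∫_{-2*pi}^{2*pi} g(θ)^2 dθ = -16*pi**2/3 + 2 + 288*pi**4/5.
Subtract a_0^2/2 = 2*(1 - 4*pi**2)**2: Σ (a_n^2+b_n^2) = 32*pi**2*(5 + 12*pi**2)/15.

32*pi**2*(5 + 12*pi**2)/15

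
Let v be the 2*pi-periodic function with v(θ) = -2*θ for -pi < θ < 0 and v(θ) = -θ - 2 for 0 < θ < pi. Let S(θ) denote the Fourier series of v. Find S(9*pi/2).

-2 - pi/2

θ = 9*pi/2 differs from θ = pi/2 by 2 full period(s), and the series is 2*pi-periodic.
v is continuous at θ = pi/2 with value -2 - pi/2, so the series converges to -2 - pi/2 there.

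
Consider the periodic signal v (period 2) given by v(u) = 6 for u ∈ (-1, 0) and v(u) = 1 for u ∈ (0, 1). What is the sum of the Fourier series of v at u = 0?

At u = 0 the one-sided limits are v(0^-) = 6 and v(0^+) = 1.
By Dirichlet's theorem the series converges to their average, [(6) + (1)]/2 = 7/2.

7/2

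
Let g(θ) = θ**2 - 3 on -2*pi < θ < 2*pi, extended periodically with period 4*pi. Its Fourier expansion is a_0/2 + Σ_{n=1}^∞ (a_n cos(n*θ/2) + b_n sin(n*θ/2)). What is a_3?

a_3 = (1/(2*pi)) ∫_{-2*pi}^{2*pi} g(θ) cos(3*θ/2) dθ.
g is even and cos(3*θ/2) is even, so the integrand is even and a_3 = 1/pi ∫_0^{2*pi} g(θ) cos(3*θ/2) dθ.
Integrating by parts twice (tabular method), an antiderivative of (θ**2 - 3) cos(3*θ/2) is 2*θ**2*sin(3*θ/2)/3 + 8*θ*cos(3*θ/2)/9 - 70*sin(3*θ/2)/27; evaluating from 0 to 2*pi: ∫_{0}^{2*pi} (θ**2 - 3) cos(3*θ/2) dθ = (-16*pi/9) - (0) = -16*pi/9.
Hence a_3 = (1/pi)·(-16*pi/9) = -16/9.

-16/9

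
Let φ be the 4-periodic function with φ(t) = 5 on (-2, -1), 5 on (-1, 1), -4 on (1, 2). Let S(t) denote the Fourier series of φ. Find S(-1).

φ is continuous at t = -1 with value 5, so the series converges to 5 there.

5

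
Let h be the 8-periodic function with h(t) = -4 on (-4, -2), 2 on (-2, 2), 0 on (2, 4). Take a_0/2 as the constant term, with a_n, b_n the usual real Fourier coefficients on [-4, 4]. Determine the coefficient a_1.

a_1 = 1/4 ∫_{-4}^{4} h(t) cos(pi*t/4) dt.
Split the integral at the breakpoints.
Directly, an antiderivative of (-4) cos(pi*t/4) is -16*sin(pi*t/4)/pi; evaluating from -4 to -2: ∫_{-4}^{-2} (-4) cos(pi*t/4) dt = (16/pi) - (0) = 16/pi.
Directly, an antiderivative of (2) cos(pi*t/4) is 8*sin(pi*t/4)/pi; evaluating from -2 to 2: ∫_{-2}^{2} (2) cos(pi*t/4) dt = (8/pi) - (-8/pi) = 16/pi.
∫_{2}^{4} (0) cos(pi*t/4) dt = 0.
Summing the pieces and multiplying by (1/4) gives a_1 = 8/pi.

8/pi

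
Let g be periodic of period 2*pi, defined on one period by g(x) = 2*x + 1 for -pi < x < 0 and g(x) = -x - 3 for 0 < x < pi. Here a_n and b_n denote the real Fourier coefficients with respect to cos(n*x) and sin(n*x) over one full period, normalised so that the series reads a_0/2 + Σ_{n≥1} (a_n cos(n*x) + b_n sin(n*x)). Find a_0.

-3*pi/2 - 2

a_0 = 1/pi ∫_{-pi}^{pi} g(x) dx = 1/pi · (-pi*(4 + 3*pi)/2) = -3*pi/2 - 2.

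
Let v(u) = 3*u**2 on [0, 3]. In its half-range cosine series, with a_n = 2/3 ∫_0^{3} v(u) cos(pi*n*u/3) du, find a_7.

-108/(49*pi**2)

a_7 = 2/3 ∫_0^{3} (3*u**2) cos(7*pi*u/3) du.
Integrating by parts twice (tabular method), an antiderivative of (3*u**2) cos(7*pi*u/3) is 9*u**2*sin(7*pi*u/3)/(7*pi) + 54*u*cos(7*pi*u/3)/(49*pi**2) - 162*sin(7*pi*u/3)/(343*pi**3); evaluating from 0 to 3: ∫_{0}^{3} (3*u**2) cos(7*pi*u/3) du = (-162/(49*pi**2)) - (0) = -162/(49*pi**2).
Hence a_7 = (2/3)·(-162/(49*pi**2)) = -108/(49*pi**2).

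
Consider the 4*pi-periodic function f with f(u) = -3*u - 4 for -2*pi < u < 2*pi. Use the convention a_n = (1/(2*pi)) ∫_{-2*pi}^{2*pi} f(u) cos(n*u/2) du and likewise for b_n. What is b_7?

-12/7

b_7 = (1/(2*pi)) ∫_{-2*pi}^{2*pi} f(u) sin(7*u/2) du.
Integrating by parts (boundary term plus one more integral), an antiderivative of (-3*u - 4) sin(7*u/2) is 6*u*cos(7*u/2)/7 - 12*sin(7*u/2)/49 + 8*cos(7*u/2)/7; evaluating from -2*pi to 2*pi: ∫_{-2*pi}^{2*pi} (-3*u - 4) sin(7*u/2) du = (-12*pi/7 - 8/7) - (-8/7 + 12*pi/7) = -24*pi/7.
Hence b_7 = (1/(2*pi))·(-24*pi/7) = -12/7.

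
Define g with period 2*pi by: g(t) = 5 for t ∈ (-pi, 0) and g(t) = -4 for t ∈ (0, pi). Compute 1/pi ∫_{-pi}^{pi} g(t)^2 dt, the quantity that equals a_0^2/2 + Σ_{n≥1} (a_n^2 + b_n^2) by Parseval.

1/pi ∫_{-pi}^{pi} g(t)^2 dt = 1/pi · (41*pi) = 41.

41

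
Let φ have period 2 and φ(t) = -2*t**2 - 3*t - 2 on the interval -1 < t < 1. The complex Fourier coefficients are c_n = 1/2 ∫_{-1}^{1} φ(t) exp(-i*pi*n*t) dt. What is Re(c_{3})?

Since φ is real-valued, Re(c_{3}) = 1/2 ∫_{-1}^{1} φ(t) cos(3*pi*t) dt = a_{3}/2.
Integrating by parts twice (tabular method), an antiderivative of (-2*t**2 - 3*t - 2) cos(3*pi*t) is -2*t**2*sin(3*pi*t)/(3*pi) - t*sin(3*pi*t)/pi - 4*t*cos(3*pi*t)/(9*pi**2) - 2*sin(3*pi*t)/(3*pi) + 4*sin(3*pi*t)/(27*pi**3) - cos(3*pi*t)/(3*pi**2); evaluating from -1 to 1: ∫_{-1}^{1} (-2*t**2 - 3*t - 2) cos(3*pi*t) dt = (7/(9*pi**2)) - (-1/(9*pi**2)) = 8/(9*pi**2).
Hence Re(c_{3}) = (1/2)·(8/(9*pi**2)) = 4/(9*pi**2).

4/(9*pi**2)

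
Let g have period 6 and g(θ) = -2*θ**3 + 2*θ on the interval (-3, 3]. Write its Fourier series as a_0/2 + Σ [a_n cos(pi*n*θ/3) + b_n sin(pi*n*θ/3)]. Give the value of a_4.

a_4 = 1/3 ∫_{-3}^{3} g(θ) cos(4*pi*θ/3) dθ.
g is odd and cos(4*pi*θ/3) is even, so the integrand is odd over a symmetric interval and the integral vanishes.

0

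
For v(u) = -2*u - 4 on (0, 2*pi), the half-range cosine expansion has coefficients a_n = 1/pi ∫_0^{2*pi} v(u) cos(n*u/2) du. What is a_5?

16/(25*pi)

a_5 = 1/pi ∫_0^{2*pi} (-2*u - 4) cos(5*u/2) du.
Integrating by parts (boundary term plus one more integral), an antiderivative of (-2*u - 4) cos(5*u/2) is -4*u*sin(5*u/2)/5 - 8*sin(5*u/2)/5 - 8*cos(5*u/2)/25; evaluating from 0 to 2*pi: ∫_{0}^{2*pi} (-2*u - 4) cos(5*u/2) du = (8/25) - (-8/25) = 16/25.
Hence a_5 = (1/pi)·(16/25) = 16/(25*pi).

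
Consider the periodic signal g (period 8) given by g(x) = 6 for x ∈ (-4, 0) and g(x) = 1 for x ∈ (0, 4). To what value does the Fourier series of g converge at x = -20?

7/2

x = -20 differs from x = -4 by -2 full period(s), and the series is 8-periodic.
At x = -4 the one-sided limits are g(-4^-) = 1 and g(-4^+) = 6.
By Dirichlet's theorem the series converges to their average, [(1) + (6)]/2 = 7/2.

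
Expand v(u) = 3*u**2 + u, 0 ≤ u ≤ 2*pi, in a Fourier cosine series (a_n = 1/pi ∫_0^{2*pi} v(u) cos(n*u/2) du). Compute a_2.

a_2 = 1/pi ∫_0^{2*pi} (3*u**2 + u) cos(u) du.
Integrating by parts twice (tabular method), an antiderivative of (3*u**2 + u) cos(u) is 3*u**2*sin(u) + u*sin(u) + 6*u*cos(u) - 6*sin(u) + cos(u); evaluating from 0 to 2*pi: ∫_{0}^{2*pi} (3*u**2 + u) cos(u) du = (1 + 12*pi) - (1) = 12*pi.
Hence a_2 = (1/pi)·(12*pi) = 12.

12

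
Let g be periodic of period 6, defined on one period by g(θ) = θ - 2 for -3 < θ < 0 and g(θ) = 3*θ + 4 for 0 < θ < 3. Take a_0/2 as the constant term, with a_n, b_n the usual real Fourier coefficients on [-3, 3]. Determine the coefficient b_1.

b_1 = 1/3 ∫_{-3}^{3} g(θ) sin(pi*θ/3) dθ.
Split the integral at the breakpoints.
Integrating by parts (boundary term plus one more integral), an antiderivative of (θ - 2) sin(pi*θ/3) is -3*θ*cos(pi*θ/3)/pi + 9*sin(pi*θ/3)/pi**2 + 6*cos(pi*θ/3)/pi; evaluating from -3 to 0: ∫_{-3}^{0} (θ - 2) sin(pi*θ/3) dθ = (6/pi) - (-15/pi) = 21/pi.
Integrating by parts (boundary term plus one more integral), an antiderivative of (3*θ + 4) sin(pi*θ/3) is -9*θ*cos(pi*θ/3)/pi + 27*sin(pi*θ/3)/pi**2 - 12*cos(pi*θ/3)/pi; evaluating from 0 to 3: ∫_{0}^{3} (3*θ + 4) sin(pi*θ/3) dθ = (39/pi) - (-12/pi) = 51/pi.
Summing the pieces and multiplying by (1/3) gives b_1 = 24/pi.

24/pi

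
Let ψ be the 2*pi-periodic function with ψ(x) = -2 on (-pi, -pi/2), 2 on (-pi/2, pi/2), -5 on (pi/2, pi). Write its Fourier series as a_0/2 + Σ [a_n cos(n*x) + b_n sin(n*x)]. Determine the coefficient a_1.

11/pi

a_1 = 1/pi ∫_{-pi}^{pi} ψ(x) cos(x) dx.
Split the integral at the breakpoints.
Directly, an antiderivative of (-2) cos(x) is -2*sin(x); evaluating from -pi to -pi/2: ∫_{-pi}^{-pi/2} (-2) cos(x) dx = (2) - (0) = 2.
Directly, an antiderivative of (2) cos(x) is 2*sin(x); evaluating from -pi/2 to pi/2: ∫_{-pi/2}^{pi/2} (2) cos(x) dx = (2) - (-2) = 4.
Directly, an antiderivative of (-5) cos(x) is -5*sin(x); evaluating from pi/2 to pi: ∫_{pi/2}^{pi} (-5) cos(x) dx = (0) - (-5) = 5.
Summing the pieces and multiplying by (1/pi) gives a_1 = 11/pi.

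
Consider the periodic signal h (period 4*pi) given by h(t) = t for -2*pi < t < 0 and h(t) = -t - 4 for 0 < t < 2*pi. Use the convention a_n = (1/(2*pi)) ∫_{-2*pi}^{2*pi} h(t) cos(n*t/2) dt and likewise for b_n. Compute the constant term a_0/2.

a_0 = (1/(2*pi)) ∫_{-2*pi}^{2*pi} h(t) dt = (1/(2*pi)) · (-4*pi*(2 + pi)) = -2*pi - 4.
So the constant term a_0/2 = -pi - 2.

-pi - 2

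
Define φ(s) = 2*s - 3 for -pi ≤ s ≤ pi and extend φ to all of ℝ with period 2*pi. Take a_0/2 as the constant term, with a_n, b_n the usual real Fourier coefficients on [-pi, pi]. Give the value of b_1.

4

b_1 = 1/pi ∫_{-pi}^{pi} φ(s) sin(s) ds.
Integrating by parts (boundary term plus one more integral), an antiderivative of (2*s - 3) sin(s) is -2*s*cos(s) + 2*sin(s) + 3*cos(s); evaluating from -pi to pi: ∫_{-pi}^{pi} (2*s - 3) sin(s) ds = (-3 + 2*pi) - (-2*pi - 3) = 4*pi.
Hence b_1 = (1/pi)·(4*pi) = 4.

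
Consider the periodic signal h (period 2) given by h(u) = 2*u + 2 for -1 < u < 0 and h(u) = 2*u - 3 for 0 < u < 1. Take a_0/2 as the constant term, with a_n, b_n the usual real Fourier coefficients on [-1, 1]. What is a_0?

-1

a_0 = ∫_{-1}^{1} h(u) du = -1.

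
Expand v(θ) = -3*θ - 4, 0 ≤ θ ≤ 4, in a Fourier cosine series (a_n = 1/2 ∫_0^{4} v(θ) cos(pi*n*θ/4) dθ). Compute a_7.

a_7 = 1/2 ∫_0^{4} (-3*θ - 4) cos(7*pi*θ/4) dθ.
Integrating by parts (boundary term plus one more integral), an antiderivative of (-3*θ - 4) cos(7*pi*θ/4) is -12*θ*sin(7*pi*θ/4)/(7*pi) - 16*sin(7*pi*θ/4)/(7*pi) - 48*cos(7*pi*θ/4)/(49*pi**2); evaluating from 0 to 4: ∫_{0}^{4} (-3*θ - 4) cos(7*pi*θ/4) dθ = (48/(49*pi**2)) - (-48/(49*pi**2)) = 96/(49*pi**2).
Hence a_7 = (1/2)·(96/(49*pi**2)) = 48/(49*pi**2).

48/(49*pi**2)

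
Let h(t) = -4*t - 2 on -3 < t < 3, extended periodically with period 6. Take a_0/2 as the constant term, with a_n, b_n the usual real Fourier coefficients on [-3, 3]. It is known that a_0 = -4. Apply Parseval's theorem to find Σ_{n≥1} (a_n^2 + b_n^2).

96

Parseval: a_0^2/2 + Σ_{n≥1} (a_n^2+b_n^2) = 1/3 ∫_{-3}^{3} h(t)^2 dt = 104.
Subtract a_0^2/2 = 8: Σ (a_n^2+b_n^2) = 96.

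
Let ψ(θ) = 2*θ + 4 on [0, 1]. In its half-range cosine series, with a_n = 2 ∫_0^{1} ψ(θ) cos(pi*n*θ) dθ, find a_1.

a_1 = 2 ∫_0^{1} (2*θ + 4) cos(pi*θ) dθ.
Integrating by parts (boundary term plus one more integral), an antiderivative of (2*θ + 4) cos(pi*θ) is 2*θ*sin(pi*θ)/pi + 4*sin(pi*θ)/pi + 2*cos(pi*θ)/pi**2; evaluating from 0 to 1: ∫_{0}^{1} (2*θ + 4) cos(pi*θ) dθ = (-2/pi**2) - (2/pi**2) = -4/pi**2.
Hence a_1 = 2·(-4/pi**2) = -8/pi**2.

-8/pi**2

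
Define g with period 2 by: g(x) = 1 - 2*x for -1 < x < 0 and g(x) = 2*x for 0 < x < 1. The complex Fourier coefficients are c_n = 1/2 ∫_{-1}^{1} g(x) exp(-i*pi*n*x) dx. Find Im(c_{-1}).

-1/pi

Since g is real-valued, Im(c_{-1}) = -1/2 ∫_{-1}^{1} g(x) sin(-pi*x) dx = b_{1}/2.
Split the integral at the breakpoints.
Integrating by parts (boundary term plus one more integral), an antiderivative of (1 - 2*x) sin(-pi*x) is -2*x*cos(pi*x)/pi + 2*sin(pi*x)/pi**2 + cos(pi*x)/pi; evaluating from -1 to 0: ∫_{-1}^{0} (1 - 2*x) sin(-pi*x) dx = (1/pi) - (-3/pi) = 4/pi.
Integrating by parts (boundary term plus one more integral), an antiderivative of (2*x) sin(-pi*x) is 2*x*cos(pi*x)/pi - 2*sin(pi*x)/pi**2; evaluating from 0 to 1: ∫_{0}^{1} (2*x) sin(-pi*x) dx = (-2/pi) - (0) = -2/pi.
So ∫_{-1}^{1} g(x) sin(-pi*x) dx = 2/pi.
Hence Im(c_{-1}) = (-1/2)·(2/pi) = -1/pi.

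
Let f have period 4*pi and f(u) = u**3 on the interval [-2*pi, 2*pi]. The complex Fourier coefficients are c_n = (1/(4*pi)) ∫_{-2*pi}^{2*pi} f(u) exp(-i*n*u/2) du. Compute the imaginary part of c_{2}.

Since f is real-valued, Im(c_{2}) = -(1/(4*pi)) ∫_{-2*pi}^{2*pi} f(u) sin(u) du = -b_{2}/2.
f is odd and sin(u) is odd, so the integrand is even: ∫_{-2*pi}^{2*pi} f(u) sin(u) du = 2∫_0^{2*pi} f(u) sin(u) du.
Integrating by parts three times (tabular method), an antiderivative of (u**3) sin(u) is -u**3*cos(u) + 3*u**2*sin(u) + 6*u*cos(u) - 6*sin(u); evaluating from 0 to 2*pi: ∫_{0}^{2*pi} (u**3) sin(u) du = (-8*pi**3 + 12*pi) - (0) = -8*pi**3 + 12*pi.
So ∫_{-2*pi}^{2*pi} f(u) sin(u) du = -16*pi**3 + 24*pi.
Hence Im(c_{2}) = (-1/(4*pi))·(-16*pi**3 + 24*pi) = -6 + 4*pi**2.

-6 + 4*pi**2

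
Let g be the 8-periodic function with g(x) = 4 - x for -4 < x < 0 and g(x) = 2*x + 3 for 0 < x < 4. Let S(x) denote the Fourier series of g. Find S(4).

19/2

At x = 4 the one-sided limits are g(4^-) = 11 and g(4^+) = 8.
By Dirichlet's theorem the series converges to their average, [(11) + (8)]/2 = 19/2.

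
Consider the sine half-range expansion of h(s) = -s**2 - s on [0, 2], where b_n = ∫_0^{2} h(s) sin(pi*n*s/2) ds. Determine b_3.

b_3 = ∫_0^{2} (-s**2 - s) sin(3*pi*s/2) ds.
Integrating by parts twice (tabular method), an antiderivative of (-s**2 - s) sin(3*pi*s/2) is 2*s**2*cos(3*pi*s/2)/(3*pi) - 8*s*sin(3*pi*s/2)/(9*pi**2) + 2*s*cos(3*pi*s/2)/(3*pi) - 4*sin(3*pi*s/2)/(9*pi**2) - 16*cos(3*pi*s/2)/(27*pi**3); evaluating from 0 to 2: ∫_{0}^{2} (-s**2 - s) sin(3*pi*s/2) ds = (-4/pi + 16/(27*pi**3)) - (-16/(27*pi**3)) = -4/pi + 32/(27*pi**3).
Hence b_3 = -4/pi + 32/(27*pi**3).

-4/pi + 32/(27*pi**3)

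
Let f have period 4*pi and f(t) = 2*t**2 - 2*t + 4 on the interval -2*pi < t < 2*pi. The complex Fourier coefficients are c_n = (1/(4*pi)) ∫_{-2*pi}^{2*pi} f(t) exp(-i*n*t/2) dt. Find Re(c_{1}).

-16

Since f is real-valued, Re(c_{1}) = (1/(4*pi)) ∫_{-2*pi}^{2*pi} f(t) cos(t/2) dt = a_{1}/2.
Integrating by parts twice (tabular method), an antiderivative of (2*t**2 - 2*t + 4) cos(t/2) is 4*t**2*sin(t/2) - 4*t*sin(t/2) + 16*t*cos(t/2) - 24*sin(t/2) - 8*cos(t/2); evaluating from -2*pi to 2*pi: ∫_{-2*pi}^{2*pi} (2*t**2 - 2*t + 4) cos(t/2) dt = (8 - 32*pi) - (8 + 32*pi) = -64*pi.
Hence Re(c_{1}) = (1/(4*pi))·(-64*pi) = -16.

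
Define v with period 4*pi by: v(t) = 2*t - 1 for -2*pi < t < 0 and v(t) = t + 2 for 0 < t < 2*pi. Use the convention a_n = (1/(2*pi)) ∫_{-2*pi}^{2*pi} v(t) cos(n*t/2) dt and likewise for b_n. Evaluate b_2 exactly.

b_2 = (1/(2*pi)) ∫_{-2*pi}^{2*pi} v(t) sin(t) dt.
Split the integral at the breakpoints.
Integrating by parts (boundary term plus one more integral), an antiderivative of (2*t - 1) sin(t) is -2*t*cos(t) + 2*sin(t) + cos(t); evaluating from -2*pi to 0: ∫_{-2*pi}^{0} (2*t - 1) sin(t) dt = (1) - (1 + 4*pi) = -4*pi.
Integrating by parts (boundary term plus one more integral), an antiderivative of (t + 2) sin(t) is -t*cos(t) + sin(t) - 2*cos(t); evaluating from 0 to 2*pi: ∫_{0}^{2*pi} (t + 2) sin(t) dt = (-2*pi - 2) - (-2) = -2*pi.
Summing the pieces and multiplying by (1/(2*pi)) gives b_2 = -3.

-3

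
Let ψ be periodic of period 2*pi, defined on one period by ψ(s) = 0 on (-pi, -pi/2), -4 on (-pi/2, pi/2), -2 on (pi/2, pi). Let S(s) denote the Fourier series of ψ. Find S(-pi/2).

-2

At s = -pi/2 the one-sided limits are ψ(-pi/2^-) = 0 and ψ(-pi/2^+) = -4.
By Dirichlet's theorem the series converges to their average, [(0) + (-4)]/2 = -2.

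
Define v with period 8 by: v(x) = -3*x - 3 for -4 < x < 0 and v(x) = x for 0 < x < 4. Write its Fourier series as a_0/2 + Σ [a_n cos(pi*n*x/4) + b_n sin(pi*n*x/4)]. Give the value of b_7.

b_7 = 1/4 ∫_{-4}^{4} v(x) sin(7*pi*x/4) dx.
Split the integral at the breakpoints.
Integrating by parts (boundary term plus one more integral), an antiderivative of (-3*x - 3) sin(7*pi*x/4) is 12*x*cos(7*pi*x/4)/(7*pi) - 48*sin(7*pi*x/4)/(49*pi**2) + 12*cos(7*pi*x/4)/(7*pi); evaluating from -4 to 0: ∫_{-4}^{0} (-3*x - 3) sin(7*pi*x/4) dx = (12/(7*pi)) - (36/(7*pi)) = -24/(7*pi).
Integrating by parts (boundary term plus one more integral), an antiderivative of (x) sin(7*pi*x/4) is -4*x*cos(7*pi*x/4)/(7*pi) + 16*sin(7*pi*x/4)/(49*pi**2); evaluating from 0 to 4: ∫_{0}^{4} (x) sin(7*pi*x/4) dx = (16/(7*pi)) - (0) = 16/(7*pi).
Summing the pieces and multiplying by (1/4) gives b_7 = -2/(7*pi).

-2/(7*pi)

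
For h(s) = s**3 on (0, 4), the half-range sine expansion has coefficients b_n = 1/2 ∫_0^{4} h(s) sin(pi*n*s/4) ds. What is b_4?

-32/pi + 12/pi**3

b_4 = 1/2 ∫_0^{4} (s**3) sin(pi*s) ds.
Integrating by parts three times (tabular method), an antiderivative of (s**3) sin(pi*s) is -s**3*cos(pi*s)/pi + 3*s**2*sin(pi*s)/pi**2 + 6*s*cos(pi*s)/pi**3 - 6*sin(pi*s)/pi**4; evaluating from 0 to 4: ∫_{0}^{4} (s**3) sin(pi*s) ds = (-64/pi + 24/pi**3) - (0) = -64/pi + 24/pi**3.
Hence b_4 = (1/2)·(-64/pi + 24/pi**3) = -32/pi + 12/pi**3.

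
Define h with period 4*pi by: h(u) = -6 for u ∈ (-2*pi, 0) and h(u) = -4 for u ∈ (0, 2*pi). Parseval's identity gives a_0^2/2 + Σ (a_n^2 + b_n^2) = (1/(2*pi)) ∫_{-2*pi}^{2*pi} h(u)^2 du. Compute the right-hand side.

52

(1/(2*pi)) ∫_{-2*pi}^{2*pi} h(u)^2 du = (1/(2*pi)) · (104*pi) = 52.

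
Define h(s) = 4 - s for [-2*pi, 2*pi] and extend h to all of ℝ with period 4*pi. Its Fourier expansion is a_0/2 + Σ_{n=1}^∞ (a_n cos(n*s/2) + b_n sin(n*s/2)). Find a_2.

0

a_2 = (1/(2*pi)) ∫_{-2*pi}^{2*pi} h(s) cos(s) ds.
Integrating by parts (boundary term plus one more integral), an antiderivative of (4 - s) cos(s) is -s*sin(s) + 4*sin(s) - cos(s); evaluating from -2*pi to 2*pi: ∫_{-2*pi}^{2*pi} (4 - s) cos(s) ds = (-1) - (-1) = 0.
Hence a_2 = (1/(2*pi))·(0) = 0.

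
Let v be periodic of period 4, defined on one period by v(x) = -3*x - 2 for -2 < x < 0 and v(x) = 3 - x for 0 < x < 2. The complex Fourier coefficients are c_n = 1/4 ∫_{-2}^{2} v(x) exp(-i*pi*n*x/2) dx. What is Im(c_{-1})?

Since v is real-valued, Im(c_{-1}) = -1/4 ∫_{-2}^{2} v(x) sin(-pi*x/2) dx = b_{1}/2.
Split the integral at the breakpoints.
Integrating by parts (boundary term plus one more integral), an antiderivative of (-3*x - 2) sin(-pi*x/2) is -6*x*cos(pi*x/2)/pi + 12*sin(pi*x/2)/pi**2 - 4*cos(pi*x/2)/pi; evaluating from -2 to 0: ∫_{-2}^{0} (-3*x - 2) sin(-pi*x/2) dx = (-4/pi) - (-8/pi) = 4/pi.
Integrating by parts (boundary term plus one more integral), an antiderivative of (3 - x) sin(-pi*x/2) is -2*x*cos(pi*x/2)/pi + 4*sin(pi*x/2)/pi**2 + 6*cos(pi*x/2)/pi; evaluating from 0 to 2: ∫_{0}^{2} (3 - x) sin(-pi*x/2) dx = (-2/pi) - (6/pi) = -8/pi.
So ∫_{-2}^{2} v(x) sin(-pi*x/2) dx = -4/pi.
Hence Im(c_{-1}) = (-1/4)·(-4/pi) = 1/pi.

1/pi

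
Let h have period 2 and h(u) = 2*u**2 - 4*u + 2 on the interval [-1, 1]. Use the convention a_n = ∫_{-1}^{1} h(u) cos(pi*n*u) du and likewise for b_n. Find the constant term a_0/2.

8/3

a_0 = ∫_{-1}^{1} h(u) du = 16/3.
So the constant term a_0/2 = 8/3.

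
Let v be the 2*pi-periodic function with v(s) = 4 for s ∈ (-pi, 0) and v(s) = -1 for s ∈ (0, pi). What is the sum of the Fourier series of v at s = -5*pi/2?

s = -5*pi/2 differs from s = -pi/2 by -1 full period(s), and the series is 2*pi-periodic.
v is continuous at s = -pi/2 with value 4, so the series converges to 4 there.

4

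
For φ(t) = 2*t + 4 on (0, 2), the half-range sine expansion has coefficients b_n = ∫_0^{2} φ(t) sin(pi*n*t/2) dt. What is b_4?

-2/pi

b_4 = ∫_0^{2} (2*t + 4) sin(2*pi*t) dt.
Integrating by parts (boundary term plus one more integral), an antiderivative of (2*t + 4) sin(2*pi*t) is -t*cos(2*pi*t)/pi + sin(2*pi*t)/(2*pi**2) - 2*cos(2*pi*t)/pi; evaluating from 0 to 2: ∫_{0}^{2} (2*t + 4) sin(2*pi*t) dt = (-4/pi) - (-2/pi) = -2/pi.
Hence b_4 = -2/pi.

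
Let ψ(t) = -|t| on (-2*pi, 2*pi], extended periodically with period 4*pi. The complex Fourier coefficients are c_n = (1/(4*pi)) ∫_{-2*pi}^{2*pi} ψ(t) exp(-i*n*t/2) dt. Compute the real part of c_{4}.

Since ψ is real-valued, Re(c_{4}) = (1/(4*pi)) ∫_{-2*pi}^{2*pi} ψ(t) cos(2*t) dt = a_{4}/2.
ψ is even and cos(2*t) is even, so the integrand is even: ∫_{-2*pi}^{2*pi} ψ(t) cos(2*t) dt = 2∫_0^{2*pi} ψ(t) cos(2*t) dt.
Integrating by parts (boundary term plus one more integral), an antiderivative of (-t) cos(2*t) is -t*sin(2*t)/2 - cos(2*t)/4; evaluating from 0 to 2*pi: ∫_{0}^{2*pi} (-t) cos(2*t) dt = (-1/4) - (-1/4) = 0.
So ∫_{-2*pi}^{2*pi} ψ(t) cos(2*t) dt = 0.
Hence Re(c_{4}) = (1/(4*pi))·(0) = 0.

0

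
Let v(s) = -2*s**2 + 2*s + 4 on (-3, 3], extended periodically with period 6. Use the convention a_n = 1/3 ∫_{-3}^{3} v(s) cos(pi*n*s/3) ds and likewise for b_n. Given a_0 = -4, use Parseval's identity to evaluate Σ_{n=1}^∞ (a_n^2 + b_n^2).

408/5

Parseval: a_0^2/2 + Σ_{n≥1} (a_n^2+b_n^2) = 1/3 ∫_{-3}^{3} v(s)^2 ds = 448/5.
Subtract a_0^2/2 = 8: Σ (a_n^2+b_n^2) = 408/5.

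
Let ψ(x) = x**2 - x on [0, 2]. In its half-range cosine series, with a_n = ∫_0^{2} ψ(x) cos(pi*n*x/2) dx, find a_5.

a_5 = ∫_0^{2} (x**2 - x) cos(5*pi*x/2) dx.
Integrating by parts twice (tabular method), an antiderivative of (x**2 - x) cos(5*pi*x/2) is 2*x**2*sin(5*pi*x/2)/(5*pi) - 2*x*sin(5*pi*x/2)/(5*pi) + 8*x*cos(5*pi*x/2)/(25*pi**2) - 16*sin(5*pi*x/2)/(125*pi**3) - 4*cos(5*pi*x/2)/(25*pi**2); evaluating from 0 to 2: ∫_{0}^{2} (x**2 - x) cos(5*pi*x/2) dx = (-12/(25*pi**2)) - (-4/(25*pi**2)) = -8/(25*pi**2).
Hence a_5 = -8/(25*pi**2).

-8/(25*pi**2)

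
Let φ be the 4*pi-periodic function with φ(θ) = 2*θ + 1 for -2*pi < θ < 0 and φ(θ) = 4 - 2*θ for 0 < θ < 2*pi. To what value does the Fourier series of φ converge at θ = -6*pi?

5/2 - 4*pi

θ = -6*pi differs from θ = -2*pi by -1 full period(s), and the series is 4*pi-periodic.
At θ = -2*pi the one-sided limits are φ(-2*pi^-) = 4 - 4*pi and φ(-2*pi^+) = 1 - 4*pi.
By Dirichlet's theorem the series converges to their average, [(4 - 4*pi) + (1 - 4*pi)]/2 = 5/2 - 4*pi.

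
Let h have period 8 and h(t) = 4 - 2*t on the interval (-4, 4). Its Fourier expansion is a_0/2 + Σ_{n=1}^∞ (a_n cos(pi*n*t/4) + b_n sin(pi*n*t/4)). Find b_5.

b_5 = 1/4 ∫_{-4}^{4} h(t) sin(5*pi*t/4) dt.
Integrating by parts (boundary term plus one more integral), an antiderivative of (4 - 2*t) sin(5*pi*t/4) is 8*t*cos(5*pi*t/4)/(5*pi) - 32*sin(5*pi*t/4)/(25*pi**2) - 16*cos(5*pi*t/4)/(5*pi); evaluating from -4 to 4: ∫_{-4}^{4} (4 - 2*t) sin(5*pi*t/4) dt = (-16/(5*pi)) - (48/(5*pi)) = -64/(5*pi).
Hence b_5 = (1/4)·(-64/(5*pi)) = -16/(5*pi).

-16/(5*pi)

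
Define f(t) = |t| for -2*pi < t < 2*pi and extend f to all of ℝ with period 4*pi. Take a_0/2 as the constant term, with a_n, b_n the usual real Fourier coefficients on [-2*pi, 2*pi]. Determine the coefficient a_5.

-8/(25*pi)

a_5 = (1/(2*pi)) ∫_{-2*pi}^{2*pi} f(t) cos(5*t/2) dt.
f is even and cos(5*t/2) is even, so the integrand is even and a_5 = 1/pi ∫_0^{2*pi} f(t) cos(5*t/2) dt.
Integrating by parts (boundary term plus one more integral), an antiderivative of (t) cos(5*t/2) is 2*t*sin(5*t/2)/5 + 4*cos(5*t/2)/25; evaluating from 0 to 2*pi: ∫_{0}^{2*pi} (t) cos(5*t/2) dt = (-4/25) - (4/25) = -8/25.
Hence a_5 = (1/pi)·(-8/25) = -8/(25*pi).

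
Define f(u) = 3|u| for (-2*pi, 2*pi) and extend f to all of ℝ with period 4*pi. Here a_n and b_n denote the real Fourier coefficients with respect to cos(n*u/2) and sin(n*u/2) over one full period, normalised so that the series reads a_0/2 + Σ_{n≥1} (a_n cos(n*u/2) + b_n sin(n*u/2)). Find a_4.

a_4 = (1/(2*pi)) ∫_{-2*pi}^{2*pi} f(u) cos(2*u) du.
f is even and cos(2*u) is even, so the integrand is even and a_4 = 1/pi ∫_0^{2*pi} f(u) cos(2*u) du.
Integrating by parts (boundary term plus one more integral), an antiderivative of (3*u) cos(2*u) is 3*u*sin(2*u)/2 + 3*cos(2*u)/4; evaluating from 0 to 2*pi: ∫_{0}^{2*pi} (3*u) cos(2*u) du = (3/4) - (3/4) = 0.
Hence a_4 = (1/pi)·(0) = 0.

0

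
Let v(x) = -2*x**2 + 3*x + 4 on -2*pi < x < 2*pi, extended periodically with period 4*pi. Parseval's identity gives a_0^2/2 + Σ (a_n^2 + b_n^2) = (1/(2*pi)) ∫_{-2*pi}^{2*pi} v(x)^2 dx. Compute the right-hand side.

-56*pi**2/3 + 32 + 128*pi**4/5

(1/(2*pi)) ∫_{-2*pi}^{2*pi} v(x)^2 dx = (1/(2*pi)) · (16*pi*(-35*pi**2 + 60 + 48*pi**4)/15) = -56*pi**2/3 + 32 + 128*pi**4/5.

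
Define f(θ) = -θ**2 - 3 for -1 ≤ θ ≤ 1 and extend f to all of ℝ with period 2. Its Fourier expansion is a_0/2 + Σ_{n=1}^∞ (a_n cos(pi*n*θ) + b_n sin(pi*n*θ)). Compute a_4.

-1/(4*pi**2)

a_4 = ∫_{-1}^{1} f(θ) cos(4*pi*θ) dθ.
f is even and cos(4*pi*θ) is even, so the integrand is even and a_4 = 2 ∫_0^{1} f(θ) cos(4*pi*θ) dθ.
Integrating by parts twice (tabular method), an antiderivative of (-θ**2 - 3) cos(4*pi*θ) is -θ**2*sin(4*pi*θ)/(4*pi) - θ*cos(4*pi*θ)/(8*pi**2) - 3*sin(4*pi*θ)/(4*pi) + sin(4*pi*θ)/(32*pi**3); evaluating from 0 to 1: ∫_{0}^{1} (-θ**2 - 3) cos(4*pi*θ) dθ = (-1/(8*pi**2)) - (0) = -1/(8*pi**2).
Hence a_4 = 2·(-1/(8*pi**2)) = -1/(4*pi**2).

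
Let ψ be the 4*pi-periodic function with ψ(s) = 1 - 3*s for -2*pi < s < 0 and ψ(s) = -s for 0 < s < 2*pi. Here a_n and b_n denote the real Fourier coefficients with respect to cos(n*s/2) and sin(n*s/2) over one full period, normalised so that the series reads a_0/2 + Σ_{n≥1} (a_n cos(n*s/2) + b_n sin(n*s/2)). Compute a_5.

-8/(25*pi)

a_5 = (1/(2*pi)) ∫_{-2*pi}^{2*pi} ψ(s) cos(5*s/2) ds.
Split the integral at the breakpoints.
Integrating by parts (boundary term plus one more integral), an antiderivative of (1 - 3*s) cos(5*s/2) is -6*s*sin(5*s/2)/5 + 2*sin(5*s/2)/5 - 12*cos(5*s/2)/25; evaluating from -2*pi to 0: ∫_{-2*pi}^{0} (1 - 3*s) cos(5*s/2) ds = (-12/25) - (12/25) = -24/25.
Integrating by parts (boundary term plus one more integral), an antiderivative of (-s) cos(5*s/2) is -2*s*sin(5*s/2)/5 - 4*cos(5*s/2)/25; evaluating from 0 to 2*pi: ∫_{0}^{2*pi} (-s) cos(5*s/2) ds = (4/25) - (-4/25) = 8/25.
Summing the pieces and multiplying by (1/(2*pi)) gives a_5 = -8/(25*pi).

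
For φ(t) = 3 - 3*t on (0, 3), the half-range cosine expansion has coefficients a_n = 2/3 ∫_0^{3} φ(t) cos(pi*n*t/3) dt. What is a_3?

4/pi**2

a_3 = 2/3 ∫_0^{3} (3 - 3*t) cos(pi*t) dt.
Integrating by parts (boundary term plus one more integral), an antiderivative of (3 - 3*t) cos(pi*t) is -3*t*sin(pi*t)/pi + 3*sin(pi*t)/pi - 3*cos(pi*t)/pi**2; evaluating from 0 to 3: ∫_{0}^{3} (3 - 3*t) cos(pi*t) dt = (3/pi**2) - (-3/pi**2) = 6/pi**2.
Hence a_3 = (2/3)·(6/pi**2) = 4/pi**2.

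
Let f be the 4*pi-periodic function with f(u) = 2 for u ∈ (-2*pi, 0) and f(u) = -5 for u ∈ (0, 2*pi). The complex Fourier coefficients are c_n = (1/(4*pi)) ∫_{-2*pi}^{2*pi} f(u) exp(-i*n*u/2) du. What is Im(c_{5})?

Since f is real-valued, Im(c_{5}) = -(1/(4*pi)) ∫_{-2*pi}^{2*pi} f(u) sin(5*u/2) du = -b_{5}/2.
Split the integral at the breakpoints.
Directly, an antiderivative of (2) sin(5*u/2) is -4*cos(5*u/2)/5; evaluating from -2*pi to 0: ∫_{-2*pi}^{0} (2) sin(5*u/2) du = (-4/5) - (4/5) = -8/5.
Directly, an antiderivative of (-5) sin(5*u/2) is 2*cos(5*u/2); evaluating from 0 to 2*pi: ∫_{0}^{2*pi} (-5) sin(5*u/2) du = (-2) - (2) = -4.
So ∫_{-2*pi}^{2*pi} f(u) sin(5*u/2) du = -28/5.
Hence Im(c_{5}) = (-1/(4*pi))·(-28/5) = 7/(5*pi).

7/(5*pi)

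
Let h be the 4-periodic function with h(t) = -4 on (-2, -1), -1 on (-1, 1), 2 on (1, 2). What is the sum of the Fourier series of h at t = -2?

-1

t = -2 differs from t = 2 by -1 full period(s), and the series is 4-periodic.
At t = 2 the one-sided limits are h(2^-) = 2 and h(2^+) = -4.
By Dirichlet's theorem the series converges to their average, [(2) + (-4)]/2 = -1.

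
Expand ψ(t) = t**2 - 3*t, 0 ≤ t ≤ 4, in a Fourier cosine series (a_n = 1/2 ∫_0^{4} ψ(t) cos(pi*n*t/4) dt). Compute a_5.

-16/(25*pi**2)

a_5 = 1/2 ∫_0^{4} (t**2 - 3*t) cos(5*pi*t/4) dt.
Integrating by parts twice (tabular method), an antiderivative of (t**2 - 3*t) cos(5*pi*t/4) is 4*t**2*sin(5*pi*t/4)/(5*pi) - 12*t*sin(5*pi*t/4)/(5*pi) + 32*t*cos(5*pi*t/4)/(25*pi**2) - 128*sin(5*pi*t/4)/(125*pi**3) - 48*cos(5*pi*t/4)/(25*pi**2); evaluating from 0 to 4: ∫_{0}^{4} (t**2 - 3*t) cos(5*pi*t/4) dt = (-16/(5*pi**2)) - (-48/(25*pi**2)) = -32/(25*pi**2).
Hence a_5 = (1/2)·(-32/(25*pi**2)) = -16/(25*pi**2).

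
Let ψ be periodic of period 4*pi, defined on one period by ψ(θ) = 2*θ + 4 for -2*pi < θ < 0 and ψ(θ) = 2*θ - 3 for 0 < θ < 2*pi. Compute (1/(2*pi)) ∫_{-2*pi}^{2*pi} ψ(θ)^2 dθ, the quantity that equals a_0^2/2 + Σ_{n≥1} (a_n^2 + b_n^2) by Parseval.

(1/(2*pi)) ∫_{-2*pi}^{2*pi} ψ(θ)^2 dθ = (1/(2*pi)) · (2*pi*(-84*pi + 75 + 32*pi**2)/3) = -28*pi + 25 + 32*pi**2/3.

-28*pi + 25 + 32*pi**2/3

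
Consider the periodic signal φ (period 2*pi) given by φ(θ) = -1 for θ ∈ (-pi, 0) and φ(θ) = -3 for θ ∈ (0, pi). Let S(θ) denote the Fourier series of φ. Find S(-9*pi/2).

-1

θ = -9*pi/2 differs from θ = -pi/2 by -2 full period(s), and the series is 2*pi-periodic.
φ is continuous at θ = -pi/2 with value -1, so the series converges to -1 there.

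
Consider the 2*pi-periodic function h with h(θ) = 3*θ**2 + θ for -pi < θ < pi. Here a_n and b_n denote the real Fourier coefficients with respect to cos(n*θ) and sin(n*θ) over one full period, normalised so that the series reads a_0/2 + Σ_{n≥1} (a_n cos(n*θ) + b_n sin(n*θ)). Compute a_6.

1/3

a_6 = 1/pi ∫_{-pi}^{pi} h(θ) cos(6*θ) dθ.
Integrating by parts twice (tabular method), an antiderivative of (3*θ**2 + θ) cos(6*θ) is θ**2*sin(6*θ)/2 + θ*sin(6*θ)/6 + θ*cos(6*θ)/6 - sin(6*θ)/36 + cos(6*θ)/36; evaluating from -pi to pi: ∫_{-pi}^{pi} (3*θ**2 + θ) cos(6*θ) dθ = (1/36 + pi/6) - (1/36 - pi/6) = pi/3.
Hence a_6 = (1/pi)·(pi/3) = 1/3.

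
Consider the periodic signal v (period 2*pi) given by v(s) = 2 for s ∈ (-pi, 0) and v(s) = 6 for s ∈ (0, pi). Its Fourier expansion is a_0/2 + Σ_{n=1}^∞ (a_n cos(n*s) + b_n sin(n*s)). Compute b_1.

8/pi

b_1 = 1/pi ∫_{-pi}^{pi} v(s) sin(s) ds.
Split the integral at the breakpoints.
Directly, an antiderivative of (2) sin(s) is -2*cos(s); evaluating from -pi to 0: ∫_{-pi}^{0} (2) sin(s) ds = (-2) - (2) = -4.
Directly, an antiderivative of (6) sin(s) is -6*cos(s); evaluating from 0 to pi: ∫_{0}^{pi} (6) sin(s) ds = (6) - (-6) = 12.
Summing the pieces and multiplying by (1/pi) gives b_1 = 8/pi.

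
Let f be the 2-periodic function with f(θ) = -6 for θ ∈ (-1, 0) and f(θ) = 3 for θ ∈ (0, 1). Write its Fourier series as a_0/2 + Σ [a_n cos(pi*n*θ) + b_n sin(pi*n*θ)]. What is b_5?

18/(5*pi)

b_5 = ∫_{-1}^{1} f(θ) sin(5*pi*θ) dθ.
Split the integral at the breakpoints.
Directly, an antiderivative of (-6) sin(5*pi*θ) is 6*cos(5*pi*θ)/(5*pi); evaluating from -1 to 0: ∫_{-1}^{0} (-6) sin(5*pi*θ) dθ = (6/(5*pi)) - (-6/(5*pi)) = 12/(5*pi).
Directly, an antiderivative of (3) sin(5*pi*θ) is -3*cos(5*pi*θ)/(5*pi); evaluating from 0 to 1: ∫_{0}^{1} (3) sin(5*pi*θ) dθ = (3/(5*pi)) - (-3/(5*pi)) = 6/(5*pi).
Summing the pieces gives b_5 = 18/(5*pi).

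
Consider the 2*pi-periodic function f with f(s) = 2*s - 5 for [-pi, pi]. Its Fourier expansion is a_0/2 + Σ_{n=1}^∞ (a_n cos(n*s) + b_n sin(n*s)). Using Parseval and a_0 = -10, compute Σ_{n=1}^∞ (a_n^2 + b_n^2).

Parseval: a_0^2/2 + Σ_{n≥1} (a_n^2+b_n^2) = 1/pi ∫_{-pi}^{pi} f(s)^2 ds = 8*pi**2/3 + 50.
Subtract a_0^2/2 = 50: Σ (a_n^2+b_n^2) = 8*pi**2/3.

8*pi**2/3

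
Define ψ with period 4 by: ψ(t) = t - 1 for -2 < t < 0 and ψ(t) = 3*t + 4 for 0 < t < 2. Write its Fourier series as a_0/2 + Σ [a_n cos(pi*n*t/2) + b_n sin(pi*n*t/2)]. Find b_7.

b_7 = 1/2 ∫_{-2}^{2} ψ(t) sin(7*pi*t/2) dt.
Split the integral at the breakpoints.
Integrating by parts (boundary term plus one more integral), an antiderivative of (t - 1) sin(7*pi*t/2) is -2*t*cos(7*pi*t/2)/(7*pi) + 4*sin(7*pi*t/2)/(49*pi**2) + 2*cos(7*pi*t/2)/(7*pi); evaluating from -2 to 0: ∫_{-2}^{0} (t - 1) sin(7*pi*t/2) dt = (2/(7*pi)) - (-6/(7*pi)) = 8/(7*pi).
Integrating by parts (boundary term plus one more integral), an antiderivative of (3*t + 4) sin(7*pi*t/2) is -6*t*cos(7*pi*t/2)/(7*pi) + 12*sin(7*pi*t/2)/(49*pi**2) - 8*cos(7*pi*t/2)/(7*pi); evaluating from 0 to 2: ∫_{0}^{2} (3*t + 4) sin(7*pi*t/2) dt = (20/(7*pi)) - (-8/(7*pi)) = 4/pi.
Summing the pieces and multiplying by (1/2) gives b_7 = 18/(7*pi).

18/(7*pi)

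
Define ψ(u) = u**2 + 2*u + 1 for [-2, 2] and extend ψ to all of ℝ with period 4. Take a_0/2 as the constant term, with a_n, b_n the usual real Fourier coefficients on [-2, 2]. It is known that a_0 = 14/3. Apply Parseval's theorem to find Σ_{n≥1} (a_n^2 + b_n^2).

608/45

Parseval: a_0^2/2 + Σ_{n≥1} (a_n^2+b_n^2) = 1/2 ∫_{-2}^{2} ψ(u)^2 du = 122/5.
Subtract a_0^2/2 = 98/9: Σ (a_n^2+b_n^2) = 608/45.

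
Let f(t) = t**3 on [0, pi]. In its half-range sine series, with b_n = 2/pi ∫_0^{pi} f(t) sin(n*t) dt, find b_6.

b_6 = 2/pi ∫_0^{pi} (t**3) sin(6*t) dt.
Integrating by parts three times (tabular method), an antiderivative of (t**3) sin(6*t) is -t**3*cos(6*t)/6 + t**2*sin(6*t)/12 + t*cos(6*t)/36 - sin(6*t)/216; evaluating from 0 to pi: ∫_{0}^{pi} (t**3) sin(6*t) dt = (-pi**3/6 + pi/36) - (0) = -pi**3/6 + pi/36.
Hence b_6 = (2/pi)·(-pi**3/6 + pi/36) = 1/18 - pi**2/3.

1/18 - pi**2/3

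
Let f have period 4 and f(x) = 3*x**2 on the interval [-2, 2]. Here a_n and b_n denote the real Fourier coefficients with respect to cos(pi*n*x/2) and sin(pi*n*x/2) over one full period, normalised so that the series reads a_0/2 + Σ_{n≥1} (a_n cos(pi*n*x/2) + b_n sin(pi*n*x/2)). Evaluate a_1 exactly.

-48/pi**2

a_1 = 1/2 ∫_{-2}^{2} f(x) cos(pi*x/2) dx.
f is even and cos(pi*x/2) is even, so the integrand is even and a_1 = ∫_0^{2} f(x) cos(pi*x/2) dx.
Integrating by parts twice (tabular method), an antiderivative of (3*x**2) cos(pi*x/2) is 6*x**2*sin(pi*x/2)/pi + 24*x*cos(pi*x/2)/pi**2 - 48*sin(pi*x/2)/pi**3; evaluating from 0 to 2: ∫_{0}^{2} (3*x**2) cos(pi*x/2) dx = (-48/pi**2) - (0) = -48/pi**2.
Hence a_1 = -48/pi**2.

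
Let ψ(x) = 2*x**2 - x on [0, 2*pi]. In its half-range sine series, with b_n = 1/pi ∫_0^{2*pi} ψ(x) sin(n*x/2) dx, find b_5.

4*(-25*pi - 16 + 100*pi**2)/(125*pi)

b_5 = 1/pi ∫_0^{2*pi} (2*x**2 - x) sin(5*x/2) dx.
Integrating by parts twice (tabular method), an antiderivative of (2*x**2 - x) sin(5*x/2) is -4*x**2*cos(5*x/2)/5 + 16*x*sin(5*x/2)/25 + 2*x*cos(5*x/2)/5 - 4*sin(5*x/2)/25 + 32*cos(5*x/2)/125; evaluating from 0 to 2*pi: ∫_{0}^{2*pi} (2*x**2 - x) sin(5*x/2) dx = (-4*pi/5 - 32/125 + 16*pi**2/5) - (32/125) = -4*pi/5 - 64/125 + 16*pi**2/5.
Hence b_5 = (1/pi)·(-4*pi/5 - 64/125 + 16*pi**2/5) = 4*(-25*pi - 16 + 100*pi**2)/(125*pi).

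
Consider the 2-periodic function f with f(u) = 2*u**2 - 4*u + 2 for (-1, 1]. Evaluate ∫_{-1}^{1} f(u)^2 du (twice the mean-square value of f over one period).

128/5

∫_{-1}^{1} f(u)^2 du = 128/5.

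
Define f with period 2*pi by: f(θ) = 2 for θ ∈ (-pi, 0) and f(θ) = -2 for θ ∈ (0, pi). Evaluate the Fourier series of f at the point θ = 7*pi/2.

2

θ = 7*pi/2 differs from θ = -pi/2 by 2 full period(s), and the series is 2*pi-periodic.
f is continuous at θ = -pi/2 with value 2, so the series converges to 2 there.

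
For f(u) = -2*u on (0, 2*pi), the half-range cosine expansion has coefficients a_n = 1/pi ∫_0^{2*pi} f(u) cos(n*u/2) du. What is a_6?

a_6 = 1/pi ∫_0^{2*pi} (-2*u) cos(3*u) du.
Integrating by parts (boundary term plus one more integral), an antiderivative of (-2*u) cos(3*u) is -2*u*sin(3*u)/3 - 2*cos(3*u)/9; evaluating from 0 to 2*pi: ∫_{0}^{2*pi} (-2*u) cos(3*u) du = (-2/9) - (-2/9) = 0.
Hence a_6 = (1/pi)·(0) = 0.

0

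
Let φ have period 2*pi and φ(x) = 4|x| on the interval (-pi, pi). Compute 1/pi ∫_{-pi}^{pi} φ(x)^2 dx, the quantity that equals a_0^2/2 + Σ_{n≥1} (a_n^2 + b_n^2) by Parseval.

32*pi**2/3

1/pi ∫_{-pi}^{pi} φ(x)^2 dx = 1/pi · (32*pi**3/3) = 32*pi**2/3.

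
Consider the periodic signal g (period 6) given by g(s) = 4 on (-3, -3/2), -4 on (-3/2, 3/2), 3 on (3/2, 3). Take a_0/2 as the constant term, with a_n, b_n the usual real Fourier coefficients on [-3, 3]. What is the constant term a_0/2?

-1/4

a_0 = 1/3 ∫_{-3}^{3} g(s) ds = 1/3 · (-3/2) = -1/2.
So the constant term a_0/2 = -1/4.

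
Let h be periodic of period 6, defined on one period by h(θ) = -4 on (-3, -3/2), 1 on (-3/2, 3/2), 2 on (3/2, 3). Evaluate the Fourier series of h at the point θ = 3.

At θ = 3 the one-sided limits are h(3^-) = 2 and h(3^+) = -4.
By Dirichlet's theorem the series converges to their average, [(2) + (-4)]/2 = -1.

-1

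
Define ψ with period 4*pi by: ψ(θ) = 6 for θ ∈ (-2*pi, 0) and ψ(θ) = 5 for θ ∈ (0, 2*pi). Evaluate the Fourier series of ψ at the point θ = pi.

5

ψ is continuous at θ = pi with value 5, so the series converges to 5 there.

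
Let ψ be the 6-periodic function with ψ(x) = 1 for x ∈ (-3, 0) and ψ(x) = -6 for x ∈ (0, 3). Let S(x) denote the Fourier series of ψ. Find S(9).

-5/2

x = 9 differs from x = 3 by 1 full period(s), and the series is 6-periodic.
At x = 3 the one-sided limits are ψ(3^-) = -6 and ψ(3^+) = 1.
By Dirichlet's theorem the series converges to their average, [(-6) + (1)]/2 = -5/2.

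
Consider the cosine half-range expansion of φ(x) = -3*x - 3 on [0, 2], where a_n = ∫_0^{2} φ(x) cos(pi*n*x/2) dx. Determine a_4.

0

a_4 = ∫_0^{2} (-3*x - 3) cos(2*pi*x) dx.
Integrating by parts (boundary term plus one more integral), an antiderivative of (-3*x - 3) cos(2*pi*x) is -3*x*sin(2*pi*x)/(2*pi) - 3*sin(2*pi*x)/(2*pi) - 3*cos(2*pi*x)/(4*pi**2); evaluating from 0 to 2: ∫_{0}^{2} (-3*x - 3) cos(2*pi*x) dx = (-3/(4*pi**2)) - (-3/(4*pi**2)) = 0.
Hence a_4 = 0.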